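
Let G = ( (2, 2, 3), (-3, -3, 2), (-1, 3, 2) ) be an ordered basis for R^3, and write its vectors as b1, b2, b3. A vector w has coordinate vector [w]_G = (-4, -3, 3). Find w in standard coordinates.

(-2, 10, -12)

w = M [w]_G, where M has columns b1, ..., b3.
Carrying out the matrix-vector product, w = (-2, 10, -12).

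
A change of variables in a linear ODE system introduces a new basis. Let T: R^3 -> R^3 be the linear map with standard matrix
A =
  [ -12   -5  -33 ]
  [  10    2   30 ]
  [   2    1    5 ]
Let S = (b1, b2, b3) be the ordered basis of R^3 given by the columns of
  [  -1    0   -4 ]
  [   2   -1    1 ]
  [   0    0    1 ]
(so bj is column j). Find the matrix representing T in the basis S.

[[-2, -1, -2], [2, -1, 2], [0, -1, -2]]

The j-th column of [T]_S is [T(bj)]_S.
T(b1) = A b1 = <2, -6, 0> = -2b1 + 2b2 + 0·b3, so column 1 is <-2, 2, 0>.
Repeating for b2, b3 and assembling the columns gives [[-2, -1, -2], [2, -1, 2], [0, -1, -2]].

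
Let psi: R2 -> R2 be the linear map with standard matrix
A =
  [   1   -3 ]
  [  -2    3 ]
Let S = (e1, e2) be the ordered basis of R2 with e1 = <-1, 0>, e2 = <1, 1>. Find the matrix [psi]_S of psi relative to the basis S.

[[3, 3], [2, 1]]

The j-th column of [psi]_S is [psi(ej)]_S.
psi(e1) = A e1 = <-1, 2> = 3e1 + 2e2, so column 1 is <3, 2>.
Repeating for e2 and assembling the columns gives [[3, 3], [2, 1]].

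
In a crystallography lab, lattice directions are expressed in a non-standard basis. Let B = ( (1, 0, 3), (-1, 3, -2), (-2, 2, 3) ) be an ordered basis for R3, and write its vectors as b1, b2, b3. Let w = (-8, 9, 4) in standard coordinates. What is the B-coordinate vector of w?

[w]_B is the unique c with M c = w, where M has columns b1, ..., b3.
Row-reducing the augmented matrix [M | w] gives c = (-1, 1, 3).
Check: -b1 + b2 + 3b3 = (-8, 9, 4).

(-1, 1, 3)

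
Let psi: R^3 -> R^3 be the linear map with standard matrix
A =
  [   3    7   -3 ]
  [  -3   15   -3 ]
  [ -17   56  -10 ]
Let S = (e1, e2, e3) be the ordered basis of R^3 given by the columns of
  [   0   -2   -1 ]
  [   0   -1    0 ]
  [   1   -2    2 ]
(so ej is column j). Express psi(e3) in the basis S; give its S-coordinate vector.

Compute psi(e3) = A e3 = (-9, -3, -3) in standard coordinates.
Then write this in S-coordinates: solve for y in y_1 e1 + ... + y_3 e3 = (-9, -3, -3).
This gives y = (-3, 3, 3), which is column 3 of [psi]_S.

(-3, 3, 3)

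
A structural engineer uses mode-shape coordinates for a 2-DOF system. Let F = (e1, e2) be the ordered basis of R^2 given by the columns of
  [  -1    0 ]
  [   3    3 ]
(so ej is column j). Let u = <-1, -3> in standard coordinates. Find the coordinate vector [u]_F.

<1, -2>

We seek scalars with c_1 e1 + c_2 e2 = u; equivalently solve M c = u where the columns of M are e1, e2.
System: -c_1 + 0c_2 = -1, 3c_1 + 3c_2 = -3; solving gives c_1 = 1, c_2 = -2.
Check: e1 - 2e2 = <-1, -3>.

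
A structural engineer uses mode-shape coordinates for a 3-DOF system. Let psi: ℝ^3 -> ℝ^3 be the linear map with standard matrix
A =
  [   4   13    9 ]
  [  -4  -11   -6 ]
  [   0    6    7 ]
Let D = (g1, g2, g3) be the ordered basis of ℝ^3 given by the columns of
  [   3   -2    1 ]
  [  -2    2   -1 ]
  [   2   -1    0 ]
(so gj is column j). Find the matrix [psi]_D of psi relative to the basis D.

[[2, 1, -2], [2, -3, 2], [2, 0, 1]]

The j-th column of [psi]_D is [psi(gj)]_D.
psi(g1) = A g1 = [4, -2, 2] = 2g1 + 2g2 + 2g3, so column 1 is [2, 2, 2].
Repeating for g2, g3 and assembling the columns gives [[2, 1, -2], [2, -3, 2], [2, 0, 1]].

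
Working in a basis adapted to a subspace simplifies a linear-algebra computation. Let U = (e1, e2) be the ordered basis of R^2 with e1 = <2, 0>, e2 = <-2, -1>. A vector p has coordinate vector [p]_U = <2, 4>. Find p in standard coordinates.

p = M [p]_U, where M has columns e1, e2.
Carrying out the matrix-vector product, p = <-4, -4>.

<-4, -4>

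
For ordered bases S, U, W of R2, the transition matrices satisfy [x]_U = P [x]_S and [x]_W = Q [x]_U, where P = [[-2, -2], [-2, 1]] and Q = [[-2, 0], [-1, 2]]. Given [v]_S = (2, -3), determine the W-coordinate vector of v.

Apply P to get U-coordinates (2, -7), then Q to get W-coordinates.
The result is [v]_W = (-4, -16).

(-4, -16)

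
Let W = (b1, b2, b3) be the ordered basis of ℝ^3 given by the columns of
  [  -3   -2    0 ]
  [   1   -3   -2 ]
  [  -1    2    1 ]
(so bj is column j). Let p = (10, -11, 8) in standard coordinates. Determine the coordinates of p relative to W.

(-4, 1, 2)

Write p = c_1 b1 + ... + c_3 b3 and solve for the c_i.
Gaussian elimination on [M | p] yields c = (-4, 1, 2).
Check: -4b1 + b2 + 2b3 = (10, -11, 8).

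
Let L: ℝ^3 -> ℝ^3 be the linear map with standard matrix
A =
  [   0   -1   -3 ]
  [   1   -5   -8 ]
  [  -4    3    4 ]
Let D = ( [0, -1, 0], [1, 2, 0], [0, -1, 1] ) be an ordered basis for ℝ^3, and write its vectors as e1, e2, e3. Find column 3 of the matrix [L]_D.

Compute L(e3) = A e3 = [-2, -3, 1] in standard coordinates.
Then write this in D-coordinates: solve for y in y_1 e1 + ... + y_3 e3 = [-2, -3, 1].
This gives y = [-2, -2, 1], which is column 3 of [L]_D.

[-2, -2, 1]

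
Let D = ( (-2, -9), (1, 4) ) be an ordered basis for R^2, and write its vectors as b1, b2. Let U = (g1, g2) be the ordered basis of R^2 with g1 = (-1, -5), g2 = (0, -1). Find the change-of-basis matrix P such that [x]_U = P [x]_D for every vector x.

Let M have columns bj and N have columns gj. Then for every x, N [x]_U = x = M [x]_D, so P = N^(-1) M.
Since det N = 1, N^(-1) has integer entries; multiplying gives P = [[2, -1], [-1, 1]].

[[2, -1], [-1, 1]]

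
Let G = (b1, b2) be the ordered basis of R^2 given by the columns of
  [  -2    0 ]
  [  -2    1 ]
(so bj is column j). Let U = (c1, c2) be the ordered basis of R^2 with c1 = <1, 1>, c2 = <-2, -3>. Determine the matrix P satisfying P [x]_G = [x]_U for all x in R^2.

[[-2, -2], [0, -1]]

Column j of P is [bj]_U, since P maps G-coordinates to U-coordinates.
Expressing b1 in U: b1 = -2c1 + 0·c2, so column 1 of P is <-2, 0>.
Doing the same for each bj gives P = [[-2, -2], [0, -1]].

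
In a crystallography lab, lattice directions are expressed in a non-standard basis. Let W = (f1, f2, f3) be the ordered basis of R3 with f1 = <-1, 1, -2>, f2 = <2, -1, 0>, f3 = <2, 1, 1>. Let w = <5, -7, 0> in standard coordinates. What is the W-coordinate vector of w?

<-1, 4, -2>

We seek scalars with c_1 f1 + ... + c_3 f3 = w; equivalently solve M c = w where the columns of M are f1, ..., f3.
Row-reducing the augmented matrix [M | w] gives c = (-1, 4, -2).
Check: -f1 + 4f2 - 2f3 = <5, -7, 0>.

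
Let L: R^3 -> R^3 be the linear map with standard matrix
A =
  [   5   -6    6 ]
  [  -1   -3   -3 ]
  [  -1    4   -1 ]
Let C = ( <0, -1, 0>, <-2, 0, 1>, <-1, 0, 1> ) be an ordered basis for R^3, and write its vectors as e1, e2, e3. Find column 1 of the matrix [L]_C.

<-3, -2, -2>

Column 1 of [L]_C is the C-coordinate vector of L(e1).
In standard coordinates L(e1) = A e1 = <6, 3, -4>.
Converting to C: <6, 3, -4> = -3e1 - 2e2 - 2e3, so the coordinate vector is <-3, -2, -2>.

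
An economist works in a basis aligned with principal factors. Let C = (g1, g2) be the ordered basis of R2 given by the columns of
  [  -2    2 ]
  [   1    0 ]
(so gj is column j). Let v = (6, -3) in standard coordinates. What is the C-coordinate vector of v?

[v]_C is the unique c with M c = v, where M has columns g1, g2.
System: -2c_1 + 2c_2 = 6, c_1 + 0c_2 = -3; solving gives c_1 = -3, c_2 = 0.
Check: -3g1 + 0·g2 = (6, -3).

(-3, 0)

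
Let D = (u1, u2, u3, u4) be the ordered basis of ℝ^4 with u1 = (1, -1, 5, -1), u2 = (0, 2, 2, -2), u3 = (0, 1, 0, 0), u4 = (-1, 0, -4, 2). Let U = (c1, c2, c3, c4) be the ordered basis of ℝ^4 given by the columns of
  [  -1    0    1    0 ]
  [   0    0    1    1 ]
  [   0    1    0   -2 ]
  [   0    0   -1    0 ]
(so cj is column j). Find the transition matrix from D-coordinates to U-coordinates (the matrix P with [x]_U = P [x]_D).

[[0, 2, 0, -1], [1, 2, 2, 0], [1, 2, 0, -2], [-2, 0, 1, 2]]

Column j of P is [uj]_U, since P maps D-coordinates to U-coordinates.
Expressing u1 in U: u1 = 0·c1 + c2 + c3 - 2c4, so column 1 of P is (0, 1, 1, -2).
Doing the same for each uj gives P = [[0, 2, 0, -1], [1, 2, 2, 0], [1, 2, 0, -2], [-2, 0, 1, 2]].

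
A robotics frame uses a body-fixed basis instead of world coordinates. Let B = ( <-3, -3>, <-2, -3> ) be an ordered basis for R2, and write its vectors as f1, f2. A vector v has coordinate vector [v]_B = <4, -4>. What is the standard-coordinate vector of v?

<-4, 0>

v = M [v]_B, where M has columns f1, f2.
Carrying out the matrix-vector product, v = <-4, 0>.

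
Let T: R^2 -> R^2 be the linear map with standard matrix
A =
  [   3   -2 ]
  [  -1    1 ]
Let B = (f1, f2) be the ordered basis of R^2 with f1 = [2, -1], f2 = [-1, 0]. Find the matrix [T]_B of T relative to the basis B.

[[3, -1], [-2, 1]]

The j-th column of [T]_B is [T(fj)]_B.
T(f1) = A f1 = [8, -3] = 3f1 - 2f2, so column 1 is [3, -2].
Repeating for f2 and assembling the columns gives [[3, -1], [-2, 1]].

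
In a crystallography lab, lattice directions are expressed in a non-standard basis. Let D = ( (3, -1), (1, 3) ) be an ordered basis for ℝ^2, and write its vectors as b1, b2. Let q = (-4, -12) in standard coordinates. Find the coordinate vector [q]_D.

(0, -4)

[q]_D is the unique c with M c = q, where M has columns b1, b2.
System: 3c_1 + c_2 = -4, -c_1 + 3c_2 = -12; solving gives c_1 = 0, c_2 = -4.
Check: 0·b1 - 4b2 = (-4, -12).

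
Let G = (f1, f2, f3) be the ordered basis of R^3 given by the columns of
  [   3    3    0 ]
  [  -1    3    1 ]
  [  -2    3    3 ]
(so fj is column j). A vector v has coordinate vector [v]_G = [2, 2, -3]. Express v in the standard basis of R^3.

By definition v = 2f1 + 2f2 - 3f3.
Summing componentwise gives [12, 1, -7].

[12, 1, -7]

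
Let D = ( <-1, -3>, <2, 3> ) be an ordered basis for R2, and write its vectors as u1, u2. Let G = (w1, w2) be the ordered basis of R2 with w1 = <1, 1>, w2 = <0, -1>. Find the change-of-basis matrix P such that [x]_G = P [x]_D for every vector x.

[[-1, 2], [2, -1]]

Column j of P is [uj]_G, since P maps D-coordinates to G-coordinates.
Expressing u1 in G: u1 = -w1 + 2w2, so column 1 of P is <-1, 2>.
Doing the same for each uj gives P = [[-1, 2], [2, -1]].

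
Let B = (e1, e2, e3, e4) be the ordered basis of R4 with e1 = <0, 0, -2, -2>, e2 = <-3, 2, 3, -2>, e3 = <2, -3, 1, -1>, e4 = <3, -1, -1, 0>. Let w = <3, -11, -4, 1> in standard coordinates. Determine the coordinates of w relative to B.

<1, -3, 3, -4>

[w]_B is the unique c with M c = w, where M has columns e1, ..., e4.
Gaussian elimination on [M | w] yields c = (1, -3, 3, -4).
Check: e1 - 3e2 + 3e3 - 4e4 = <3, -11, -4, 1>.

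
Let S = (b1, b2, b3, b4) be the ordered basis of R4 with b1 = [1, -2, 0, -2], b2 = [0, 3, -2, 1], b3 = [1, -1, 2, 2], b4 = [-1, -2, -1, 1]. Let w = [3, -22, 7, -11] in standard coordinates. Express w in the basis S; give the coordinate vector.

[w]_S is the unique c with M c = w, where M has columns b1, ..., b4.
Gaussian elimination on [M | w] yields c = (4, -4, 0, 1).
Check: 4b1 - 4b2 + 0·b3 + b4 = [3, -22, 7, -11].

[4, -4, 0, 1]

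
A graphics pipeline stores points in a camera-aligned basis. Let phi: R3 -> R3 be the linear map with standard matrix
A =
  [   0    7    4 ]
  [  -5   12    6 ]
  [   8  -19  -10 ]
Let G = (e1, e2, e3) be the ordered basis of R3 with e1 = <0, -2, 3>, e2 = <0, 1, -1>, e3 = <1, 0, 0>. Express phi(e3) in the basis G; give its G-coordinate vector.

Column 3 of [phi]_G is the G-coordinate vector of phi(e3).
In standard coordinates phi(e3) = A e3 = <0, -5, 8>.
Converting to G: <0, -5, 8> = 3e1 + e2 + 0·e3, so the coordinate vector is <3, 1, 0>.

<3, 1, 0>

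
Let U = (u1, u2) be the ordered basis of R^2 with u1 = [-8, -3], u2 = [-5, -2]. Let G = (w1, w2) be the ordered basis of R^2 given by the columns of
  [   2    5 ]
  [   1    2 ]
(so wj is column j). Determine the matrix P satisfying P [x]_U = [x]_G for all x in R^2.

[[1, 0], [-2, -1]]

Take x = uj: its U-coordinates are the j-th standard unit vector, so P e_j — column j of P — equals [uj]_G.
u1 = w1 - 2w2, giving column 1 = [1, -2]; repeating for each j gives P = [[1, 0], [-2, -1]].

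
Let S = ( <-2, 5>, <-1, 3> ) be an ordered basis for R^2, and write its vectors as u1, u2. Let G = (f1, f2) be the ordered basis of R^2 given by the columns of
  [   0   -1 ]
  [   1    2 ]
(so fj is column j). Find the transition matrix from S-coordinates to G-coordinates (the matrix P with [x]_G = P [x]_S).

[[1, 1], [2, 1]]

Take x = uj: its S-coordinates are the j-th standard unit vector, so P e_j — column j of P — equals [uj]_G.
u1 = f1 + 2f2, giving column 1 = <1, 2>; repeating for each j gives P = [[1, 1], [2, 1]].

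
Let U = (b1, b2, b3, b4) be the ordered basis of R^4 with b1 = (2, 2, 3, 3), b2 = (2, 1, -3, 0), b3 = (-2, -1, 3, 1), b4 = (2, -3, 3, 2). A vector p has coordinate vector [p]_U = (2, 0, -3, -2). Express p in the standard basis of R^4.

(6, 13, -9, -1)

The coordinates say p = 2b1 + 0·b2 - 3b3 - 2b4; adding the scaled basis vectors gives (6, 13, -9, -1).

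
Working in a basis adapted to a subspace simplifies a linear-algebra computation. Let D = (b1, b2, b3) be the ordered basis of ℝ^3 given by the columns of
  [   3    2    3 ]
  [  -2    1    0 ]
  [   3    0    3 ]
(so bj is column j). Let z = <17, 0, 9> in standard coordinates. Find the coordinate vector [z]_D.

[z]_D is the unique c with M c = z, where M has columns b1, ..., b3.
Row-reducing the augmented matrix [M | z] gives c = (2, 4, 1).
Check: 2b1 + 4b2 + b3 = <17, 0, 9>.

<2, 4, 1>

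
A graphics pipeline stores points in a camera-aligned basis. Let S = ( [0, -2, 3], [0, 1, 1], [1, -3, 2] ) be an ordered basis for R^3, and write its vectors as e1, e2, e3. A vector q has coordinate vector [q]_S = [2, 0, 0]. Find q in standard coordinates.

[0, -4, 6]

q = M [q]_S, where M has columns e1, ..., e3.
Carrying out the matrix-vector product, q = [0, -4, 6].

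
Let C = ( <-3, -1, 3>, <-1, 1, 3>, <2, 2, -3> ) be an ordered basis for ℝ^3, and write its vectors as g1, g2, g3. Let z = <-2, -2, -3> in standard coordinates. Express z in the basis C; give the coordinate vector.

<2, -2, 1>

Write z = c_1 g1 + ... + c_3 g3 and solve for the c_i.
Gaussian elimination on [M | z] yields c = (2, -2, 1).
Check: 2g1 - 2g2 + g3 = <-2, -2, -3>.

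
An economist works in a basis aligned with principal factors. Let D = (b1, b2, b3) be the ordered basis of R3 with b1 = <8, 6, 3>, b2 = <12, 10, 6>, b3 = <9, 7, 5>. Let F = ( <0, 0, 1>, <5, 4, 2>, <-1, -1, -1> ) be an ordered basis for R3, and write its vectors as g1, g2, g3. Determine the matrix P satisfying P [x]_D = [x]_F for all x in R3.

[[1, 0, 2], [2, 2, 2], [2, -2, 1]]

Column j of P is [bj]_F, since P maps D-coordinates to F-coordinates.
Expressing b1 in F: b1 = g1 + 2g2 + 2g3, so column 1 of P is <1, 2, 2>.
Doing the same for each bj gives P = [[1, 0, 2], [2, 2, 2], [2, -2, 1]].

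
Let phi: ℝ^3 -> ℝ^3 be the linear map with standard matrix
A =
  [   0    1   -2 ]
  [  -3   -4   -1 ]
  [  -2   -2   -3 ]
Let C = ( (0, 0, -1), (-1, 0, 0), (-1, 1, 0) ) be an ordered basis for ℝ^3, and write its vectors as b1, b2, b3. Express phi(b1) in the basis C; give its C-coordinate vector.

(-3, -3, 1)

Compute phi(b1) = A b1 = (2, 1, 3) in standard coordinates.
Then write this in C-coordinates: solve for y in y_1 b1 + ... + y_3 b3 = (2, 1, 3).
This gives y = (-3, -3, 1), which is column 1 of [phi]_C.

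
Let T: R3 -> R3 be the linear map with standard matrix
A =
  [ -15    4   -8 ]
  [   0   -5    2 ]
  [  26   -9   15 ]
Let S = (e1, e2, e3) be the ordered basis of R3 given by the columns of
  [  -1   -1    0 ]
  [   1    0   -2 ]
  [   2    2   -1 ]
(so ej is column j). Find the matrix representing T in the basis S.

Let P have columns e1, ..., e3. Then [T]_S = P^(-1) A P.
Here det P = -1, so P^(-1) is integer; computing A P first and then P^(-1)(A P) gives [[-3, 0, 2], [0, 1, -2], [-1, -2, -3]].

[[-3, 0, 2], [0, 1, -2], [-1, -2, -3]]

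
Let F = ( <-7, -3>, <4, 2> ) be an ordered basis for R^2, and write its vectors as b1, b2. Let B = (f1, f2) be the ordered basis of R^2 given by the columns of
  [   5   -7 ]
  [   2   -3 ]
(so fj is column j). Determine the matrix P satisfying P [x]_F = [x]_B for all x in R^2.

[[0, -2], [1, -2]]

Take x = bj: its F-coordinates are the j-th standard unit vector, so P e_j — column j of P — equals [bj]_B.
b1 = 0·f1 + f2, giving column 1 = <0, 1>; repeating for each j gives P = [[0, -2], [1, -2]].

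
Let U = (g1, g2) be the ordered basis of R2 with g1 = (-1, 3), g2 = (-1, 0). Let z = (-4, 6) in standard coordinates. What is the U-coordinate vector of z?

Write z = c_1 g1 + c_2 g2 and solve for the c_i.
System: -c_1 - c_2 = -4, 3c_1 + 0c_2 = 6; solving gives c_1 = 2, c_2 = 2.
Check: 2g1 + 2g2 = (-4, 6).

(2, 2)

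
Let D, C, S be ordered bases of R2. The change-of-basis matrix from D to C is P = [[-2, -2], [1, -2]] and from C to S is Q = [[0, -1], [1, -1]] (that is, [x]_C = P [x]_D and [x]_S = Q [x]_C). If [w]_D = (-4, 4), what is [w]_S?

Apply P to get C-coordinates (0, -12), then Q to get S-coordinates.
The result is [w]_S = (12, 12).

(12, 12)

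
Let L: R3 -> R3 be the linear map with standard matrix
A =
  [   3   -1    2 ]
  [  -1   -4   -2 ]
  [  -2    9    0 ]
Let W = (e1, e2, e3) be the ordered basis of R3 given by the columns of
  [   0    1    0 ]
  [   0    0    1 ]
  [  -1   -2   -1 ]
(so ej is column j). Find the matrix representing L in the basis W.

The j-th column of [L]_W is [L(ej)]_W.
L(e1) = A e1 = <-2, 2, 0> = 2e1 - 2e2 + 2e3, so column 1 is <2, -2, 2>.
Repeating for e2, e3 and assembling the columns gives [[2, 1, -1], [-2, -1, -3], [2, 3, -2]].

[[2, 1, -1], [-2, -1, -3], [2, 3, -2]]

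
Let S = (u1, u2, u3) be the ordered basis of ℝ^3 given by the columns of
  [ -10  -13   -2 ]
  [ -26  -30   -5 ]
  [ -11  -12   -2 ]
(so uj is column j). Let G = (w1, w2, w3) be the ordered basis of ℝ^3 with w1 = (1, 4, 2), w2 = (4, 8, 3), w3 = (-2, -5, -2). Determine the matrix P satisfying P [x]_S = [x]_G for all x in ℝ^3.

Let M have columns uj and N have columns wj. Then for every x, N [x]_G = x = M [x]_S, so P = N^(-1) M.
Since det N = -1, N^(-1) has integer entries; multiplying gives P = [[-2, -1, 0], [-1, -2, 0], [2, 2, 1]].

[[-2, -1, 0], [-1, -2, 0], [2, 2, 1]]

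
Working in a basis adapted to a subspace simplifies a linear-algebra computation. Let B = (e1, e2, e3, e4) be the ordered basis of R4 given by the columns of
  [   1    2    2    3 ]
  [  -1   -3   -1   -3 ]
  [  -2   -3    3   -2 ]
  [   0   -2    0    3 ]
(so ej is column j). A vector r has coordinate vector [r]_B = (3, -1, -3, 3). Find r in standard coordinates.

r = M [r]_B, where M has columns e1, ..., e4.
Carrying out the matrix-vector product, r = (4, -6, -18, 11).

(4, -6, -18, 11)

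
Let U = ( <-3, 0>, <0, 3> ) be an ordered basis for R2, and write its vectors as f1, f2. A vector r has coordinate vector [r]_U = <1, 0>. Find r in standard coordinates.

r = M [r]_U, where M has columns f1, f2.
Carrying out the matrix-vector product, r = <-3, 0>.

<-3, 0>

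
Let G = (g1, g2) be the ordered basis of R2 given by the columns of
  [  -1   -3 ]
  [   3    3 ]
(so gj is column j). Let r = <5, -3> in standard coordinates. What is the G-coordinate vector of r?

<1, -2>

[r]_G is the unique c with M c = r, where M has columns g1, g2.
System: -c_1 - 3c_2 = 5, 3c_1 + 3c_2 = -3; solving gives c_1 = 1, c_2 = -2.
Check: g1 - 2g2 = <5, -3>.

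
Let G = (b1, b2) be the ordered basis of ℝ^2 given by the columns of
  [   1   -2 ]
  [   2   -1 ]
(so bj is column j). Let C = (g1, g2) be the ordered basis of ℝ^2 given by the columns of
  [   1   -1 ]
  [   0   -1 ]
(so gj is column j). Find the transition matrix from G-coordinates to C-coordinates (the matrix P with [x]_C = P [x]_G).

[[-1, -1], [-2, 1]]

Column j of P is [bj]_C, since P maps G-coordinates to C-coordinates.
Expressing b1 in C: b1 = -g1 - 2g2, so column 1 of P is [-1, -2].
Doing the same for each bj gives P = [[-1, -1], [-2, 1]].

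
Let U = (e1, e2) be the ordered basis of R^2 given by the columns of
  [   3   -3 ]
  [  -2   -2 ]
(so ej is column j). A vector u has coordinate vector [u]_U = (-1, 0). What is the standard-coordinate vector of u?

u = M [u]_U, where M has columns e1, e2.
Carrying out the matrix-vector product, u = (-3, 2).

(-3, 2)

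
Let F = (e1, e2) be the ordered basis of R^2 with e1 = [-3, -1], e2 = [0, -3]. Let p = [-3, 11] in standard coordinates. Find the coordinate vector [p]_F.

[1, -4]

We seek scalars with c_1 e1 + c_2 e2 = p; equivalently solve M c = p where the columns of M are e1, e2.
System: -3c_1 + 0c_2 = -3, -c_1 - 3c_2 = 11; solving gives c_1 = 1, c_2 = -4.
Check: e1 - 4e2 = [-3, 11].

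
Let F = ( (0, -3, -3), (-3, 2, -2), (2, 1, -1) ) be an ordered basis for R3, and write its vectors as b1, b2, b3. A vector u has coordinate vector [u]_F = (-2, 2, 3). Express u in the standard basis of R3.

The coordinates say u = -2b1 + 2b2 + 3b3; adding the scaled basis vectors gives (0, 13, -1).

(0, 13, -1)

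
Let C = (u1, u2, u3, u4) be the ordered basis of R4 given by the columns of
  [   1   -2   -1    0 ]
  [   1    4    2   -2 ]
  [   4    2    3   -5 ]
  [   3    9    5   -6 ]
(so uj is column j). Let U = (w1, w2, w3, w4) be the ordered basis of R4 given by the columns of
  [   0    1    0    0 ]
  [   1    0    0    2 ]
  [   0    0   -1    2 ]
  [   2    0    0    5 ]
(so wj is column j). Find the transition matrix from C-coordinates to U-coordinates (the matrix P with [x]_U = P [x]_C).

[[-1, 2, 0, 2], [1, -2, -1, 0], [-2, 0, -1, 1], [1, 1, 1, -2]]

Let M have columns uj and N have columns wj. Then for every x, N [x]_U = x = M [x]_C, so P = N^(-1) M.
Since det N = 1, N^(-1) has integer entries; multiplying gives P = [[-1, 2, 0, 2], [1, -2, -1, 0], [-2, 0, -1, 1], [1, 1, 1, -2]].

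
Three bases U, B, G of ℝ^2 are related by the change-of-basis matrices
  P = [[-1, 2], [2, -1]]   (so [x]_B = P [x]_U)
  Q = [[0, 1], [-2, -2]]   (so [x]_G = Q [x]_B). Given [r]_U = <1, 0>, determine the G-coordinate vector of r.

First [r]_B = P [r]_U = <-1, 2>.
Then [r]_G = Q [r]_B = <2, -2>.

<2, -2>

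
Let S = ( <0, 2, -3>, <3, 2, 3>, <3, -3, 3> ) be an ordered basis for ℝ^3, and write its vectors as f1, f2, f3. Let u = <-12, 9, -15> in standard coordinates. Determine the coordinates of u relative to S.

We seek scalars with c_1 f1 + ... + c_3 f3 = u; equivalently solve M c = u where the columns of M are f1, ..., f3.
Solving this 3x3 system gives c = (1, -1, -3).
Check: f1 - f2 - 3f3 = <-12, 9, -15>.

<1, -1, -3>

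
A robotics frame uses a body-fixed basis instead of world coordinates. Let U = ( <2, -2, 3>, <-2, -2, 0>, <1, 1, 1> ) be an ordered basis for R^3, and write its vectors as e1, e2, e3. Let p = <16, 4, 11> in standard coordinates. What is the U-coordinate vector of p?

<3, -4, 2>

We seek scalars with c_1 e1 + ... + c_3 e3 = p; equivalently solve M c = p where the columns of M are e1, ..., e3.
Solving this 3x3 system gives c = (3, -4, 2).
Check: 3e1 - 4e2 + 2e3 = <16, 4, 11>.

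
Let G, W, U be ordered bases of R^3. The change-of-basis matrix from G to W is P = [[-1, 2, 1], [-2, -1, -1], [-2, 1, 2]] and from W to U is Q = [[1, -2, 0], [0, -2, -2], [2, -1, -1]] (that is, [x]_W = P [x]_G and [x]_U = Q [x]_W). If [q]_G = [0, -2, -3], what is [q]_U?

First [q]_W = P [q]_G = [-7, 5, -8].
Then [q]_U = Q [q]_W = [-17, 6, -11].

[-17, 6, -11]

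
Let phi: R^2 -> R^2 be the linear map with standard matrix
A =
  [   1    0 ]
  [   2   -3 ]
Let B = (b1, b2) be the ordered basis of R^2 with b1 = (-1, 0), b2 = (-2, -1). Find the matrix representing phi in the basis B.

The j-th column of [phi]_B is [phi(bj)]_B.
phi(b1) = A b1 = (-1, -2) = -3b1 + 2b2, so column 1 is (-3, 2).
Repeating for b2 and assembling the columns gives [[-3, 0], [2, 1]].

[[-3, 0], [2, 1]]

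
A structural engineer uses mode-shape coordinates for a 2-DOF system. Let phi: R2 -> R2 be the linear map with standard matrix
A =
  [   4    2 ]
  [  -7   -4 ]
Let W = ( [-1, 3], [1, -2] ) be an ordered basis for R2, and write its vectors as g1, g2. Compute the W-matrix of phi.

The j-th column of [phi]_W is [phi(gj)]_W.
phi(g1) = A g1 = [2, -5] = -g1 + g2, so column 1 is [-1, 1].
Repeating for g2 and assembling the columns gives [[-1, 1], [1, 1]].

[[-1, 1], [1, 1]]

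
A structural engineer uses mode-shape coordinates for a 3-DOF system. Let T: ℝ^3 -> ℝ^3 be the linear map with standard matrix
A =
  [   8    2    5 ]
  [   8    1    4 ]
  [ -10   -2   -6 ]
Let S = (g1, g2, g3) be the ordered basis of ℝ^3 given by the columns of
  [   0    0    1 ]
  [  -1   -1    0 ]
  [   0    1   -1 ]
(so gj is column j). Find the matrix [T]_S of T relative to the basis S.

[[1, -2, -3], [0, -1, -1], [-2, 3, 3]]

The j-th column of [T]_S is [T(gj)]_S.
T(g1) = A g1 = (-2, -1, 2) = g1 + 0·g2 - 2g3, so column 1 is (1, 0, -2).
Repeating for g2, g3 and assembling the columns gives [[1, -2, -3], [0, -1, -1], [-2, 3, 3]].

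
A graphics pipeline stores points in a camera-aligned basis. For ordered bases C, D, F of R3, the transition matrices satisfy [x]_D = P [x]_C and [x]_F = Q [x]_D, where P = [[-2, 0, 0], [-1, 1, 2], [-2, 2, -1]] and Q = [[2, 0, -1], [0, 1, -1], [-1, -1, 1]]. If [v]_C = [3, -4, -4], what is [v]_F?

[-2, -5, 11]

Apply P to get D-coordinates [-6, -15, -10], then Q to get F-coordinates.
The result is [v]_F = [-2, -5, 11].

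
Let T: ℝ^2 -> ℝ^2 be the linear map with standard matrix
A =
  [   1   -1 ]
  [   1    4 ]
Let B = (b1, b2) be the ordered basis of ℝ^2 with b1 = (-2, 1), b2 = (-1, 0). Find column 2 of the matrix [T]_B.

(-1, 3)

Compute T(b2) = A b2 = (-1, -1) in standard coordinates.
Then write this in B-coordinates: solve for y in y_1 b1 + y_2 b2 = (-1, -1).
This gives y = (-1, 3), which is column 2 of [T]_B.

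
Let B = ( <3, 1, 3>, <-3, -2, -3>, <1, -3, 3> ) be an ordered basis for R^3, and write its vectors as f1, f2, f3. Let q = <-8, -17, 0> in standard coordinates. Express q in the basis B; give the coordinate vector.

We seek scalars with c_1 f1 + ... + c_3 f3 = q; equivalently solve M c = q where the columns of M are f1, ..., f3.
Row-reducing the augmented matrix [M | q] gives c = (-3, 1, 4).
Check: -3f1 + f2 + 4f3 = <-8, -17, 0>.

<-3, 1, 4>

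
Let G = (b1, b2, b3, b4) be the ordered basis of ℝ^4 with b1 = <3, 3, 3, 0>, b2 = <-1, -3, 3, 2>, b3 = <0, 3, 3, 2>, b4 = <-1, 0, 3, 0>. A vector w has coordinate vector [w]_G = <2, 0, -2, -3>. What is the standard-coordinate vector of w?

w = M [w]_G, where M has columns b1, ..., b4.
Carrying out the matrix-vector product, w = <9, 0, -9, -4>.

<9, 0, -9, -4>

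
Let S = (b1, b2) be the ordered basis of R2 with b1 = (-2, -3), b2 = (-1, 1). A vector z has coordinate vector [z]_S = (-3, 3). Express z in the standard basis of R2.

(3, 12)

The coordinates say z = -3b1 + 3b2; adding the scaled basis vectors gives (3, 12).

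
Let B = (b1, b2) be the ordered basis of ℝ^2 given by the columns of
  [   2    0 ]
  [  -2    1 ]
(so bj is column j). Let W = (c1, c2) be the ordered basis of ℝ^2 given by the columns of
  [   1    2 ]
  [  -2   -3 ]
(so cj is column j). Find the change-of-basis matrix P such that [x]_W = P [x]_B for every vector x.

[[-2, -2], [2, 1]]

Column j of P is [bj]_W, since P maps B-coordinates to W-coordinates.
Expressing b1 in W: b1 = -2c1 + 2c2, so column 1 of P is (-2, 2).
Doing the same for each bj gives P = [[-2, -2], [2, 1]].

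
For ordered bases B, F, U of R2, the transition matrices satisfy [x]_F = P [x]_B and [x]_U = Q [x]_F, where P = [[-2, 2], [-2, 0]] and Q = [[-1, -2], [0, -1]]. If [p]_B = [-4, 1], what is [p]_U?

First [p]_F = P [p]_B = [10, 8].
Then [p]_U = Q [p]_F = [-26, -8].

[-26, -8]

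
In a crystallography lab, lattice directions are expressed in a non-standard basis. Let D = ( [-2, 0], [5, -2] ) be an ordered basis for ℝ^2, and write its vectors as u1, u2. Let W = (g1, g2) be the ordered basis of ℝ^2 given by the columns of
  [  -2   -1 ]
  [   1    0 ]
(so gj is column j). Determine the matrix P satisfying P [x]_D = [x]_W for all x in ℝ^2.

[[0, -2], [2, -1]]

Let M have columns uj and N have columns gj. Then for every x, N [x]_W = x = M [x]_D, so P = N^(-1) M.
Since det N = 1, N^(-1) has integer entries; multiplying gives P = [[0, -2], [2, -1]].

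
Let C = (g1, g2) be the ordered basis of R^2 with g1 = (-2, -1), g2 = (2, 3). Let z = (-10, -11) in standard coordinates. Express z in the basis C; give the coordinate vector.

(2, -3)

Write z = c_1 g1 + c_2 g2 and solve for the c_i.
System: -2c_1 + 2c_2 = -10, -c_1 + 3c_2 = -11; solving gives c_1 = 2, c_2 = -3.
Check: 2g1 - 3g2 = (-10, -11).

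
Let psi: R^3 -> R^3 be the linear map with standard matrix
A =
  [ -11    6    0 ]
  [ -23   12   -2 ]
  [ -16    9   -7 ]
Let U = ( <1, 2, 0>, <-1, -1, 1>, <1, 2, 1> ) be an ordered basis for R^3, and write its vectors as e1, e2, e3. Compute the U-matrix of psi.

The j-th column of [psi]_U is [psi(ej)]_U.
psi(e1) = A e1 = <1, 1, 2> = -3e1 - e2 + 3e3, so column 1 is <-3, -1, 3>.
Repeating for e2, e3 and assembling the columns gives [[-3, 3, 0], [-1, -1, -3], [3, 1, -2]].

[[-3, 3, 0], [-1, -1, -3], [3, 1, -2]]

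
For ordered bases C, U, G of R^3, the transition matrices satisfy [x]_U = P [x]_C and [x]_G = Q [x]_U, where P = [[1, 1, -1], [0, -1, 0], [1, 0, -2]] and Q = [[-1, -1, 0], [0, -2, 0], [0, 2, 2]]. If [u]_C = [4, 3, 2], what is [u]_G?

Apply P to get U-coordinates [5, -3, 0], then Q to get G-coordinates.
The result is [u]_G = [-2, 6, -6].

[-2, 6, -6]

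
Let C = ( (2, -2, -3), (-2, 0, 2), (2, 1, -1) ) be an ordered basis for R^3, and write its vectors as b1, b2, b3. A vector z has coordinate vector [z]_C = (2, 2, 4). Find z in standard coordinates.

The coordinates say z = 2b1 + 2b2 + 4b3; adding the scaled basis vectors gives (8, 0, -6).

(8, 0, -6)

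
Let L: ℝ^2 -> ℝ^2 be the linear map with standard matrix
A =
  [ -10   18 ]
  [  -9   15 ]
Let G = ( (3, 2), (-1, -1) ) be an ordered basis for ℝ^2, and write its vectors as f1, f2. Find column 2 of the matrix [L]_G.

(-2, 2)

Compute L(f2) = A f2 = (-8, -6) in standard coordinates.
Then write this in G-coordinates: solve for y in y_1 f1 + y_2 f2 = (-8, -6).
This gives y = (-2, 2), which is column 2 of [L]_G.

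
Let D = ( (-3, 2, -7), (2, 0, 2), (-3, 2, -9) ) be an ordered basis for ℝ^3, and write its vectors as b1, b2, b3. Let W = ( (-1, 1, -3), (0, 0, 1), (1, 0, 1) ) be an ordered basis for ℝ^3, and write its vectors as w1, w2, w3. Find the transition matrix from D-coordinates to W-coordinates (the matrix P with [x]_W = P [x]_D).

[[2, 0, 2], [0, 0, -2], [-1, 2, -1]]

Column j of P is [bj]_W, since P maps D-coordinates to W-coordinates.
Expressing b1 in W: b1 = 2w1 + 0·w2 - w3, so column 1 of P is (2, 0, -1).
Doing the same for each bj gives P = [[2, 0, 2], [0, 0, -2], [-1, 2, -1]].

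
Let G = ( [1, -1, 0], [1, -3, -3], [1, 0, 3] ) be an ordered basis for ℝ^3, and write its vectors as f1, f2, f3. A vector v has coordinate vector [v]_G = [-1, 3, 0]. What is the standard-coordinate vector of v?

By definition v = -f1 + 3f2 + 0·f3.
Summing componentwise gives [2, -8, -9].

[2, -8, -9]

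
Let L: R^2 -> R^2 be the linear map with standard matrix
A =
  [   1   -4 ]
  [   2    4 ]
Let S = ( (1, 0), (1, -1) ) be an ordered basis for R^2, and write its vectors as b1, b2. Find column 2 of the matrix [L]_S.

Compute L(b2) = A b2 = (5, -2) in standard coordinates.
Then write this in S-coordinates: solve for y in y_1 b1 + y_2 b2 = (5, -2).
This gives y = (3, 2), which is column 2 of [L]_S.

(3, 2)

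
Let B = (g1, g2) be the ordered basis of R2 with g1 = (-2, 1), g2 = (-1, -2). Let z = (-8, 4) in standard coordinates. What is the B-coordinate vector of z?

(4, 0)

We seek scalars with c_1 g1 + c_2 g2 = z; equivalently solve M c = z where the columns of M are g1, g2.
System: -2c_1 - c_2 = -8, c_1 - 2c_2 = 4; solving gives c_1 = 4, c_2 = 0.
Check: 4g1 + 0·g2 = (-8, 4).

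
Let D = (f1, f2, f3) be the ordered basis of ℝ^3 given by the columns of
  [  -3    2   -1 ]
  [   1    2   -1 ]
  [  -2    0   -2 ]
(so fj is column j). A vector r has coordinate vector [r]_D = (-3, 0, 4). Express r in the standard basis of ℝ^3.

(5, -7, -2)

By definition r = -3f1 + 0·f2 + 4f3.
Summing componentwise gives (5, -7, -2).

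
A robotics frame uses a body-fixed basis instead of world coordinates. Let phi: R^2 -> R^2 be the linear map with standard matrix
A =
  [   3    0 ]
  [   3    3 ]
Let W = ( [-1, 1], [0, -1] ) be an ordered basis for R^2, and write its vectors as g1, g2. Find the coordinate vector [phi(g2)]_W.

Compute phi(g2) = A g2 = [0, -3] in standard coordinates.
Then write this in W-coordinates: solve for y in y_1 g1 + y_2 g2 = [0, -3].
This gives y = [0, 3], which is column 2 of [phi]_W.

[0, 3]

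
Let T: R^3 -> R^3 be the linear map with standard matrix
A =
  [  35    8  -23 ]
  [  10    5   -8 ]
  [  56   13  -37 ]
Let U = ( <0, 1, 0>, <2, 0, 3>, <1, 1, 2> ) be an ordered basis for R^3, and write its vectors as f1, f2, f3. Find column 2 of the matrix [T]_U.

Compute T(f2) = A f2 = <1, -4, 1> in standard coordinates.
Then write this in U-coordinates: solve for y in y_1 f1 + ... + y_3 f3 = <1, -4, 1>.
This gives y = <-3, 1, -1>, which is column 2 of [T]_U.

<-3, 1, -1>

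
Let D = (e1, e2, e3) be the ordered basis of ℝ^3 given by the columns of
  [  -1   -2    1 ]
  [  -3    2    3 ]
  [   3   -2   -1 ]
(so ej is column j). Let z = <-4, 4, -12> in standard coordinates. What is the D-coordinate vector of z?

[z]_D is the unique c with M c = z, where M has columns e1, ..., e3.
Gaussian elimination on [M | z] yields c = (-4, 2, -4).
Check: -4e1 + 2e2 - 4e3 = <-4, 4, -12>.

<-4, 2, -4>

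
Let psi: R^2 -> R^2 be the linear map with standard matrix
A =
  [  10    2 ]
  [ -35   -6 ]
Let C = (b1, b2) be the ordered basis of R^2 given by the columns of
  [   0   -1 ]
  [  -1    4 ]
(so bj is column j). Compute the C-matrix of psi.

[[2, -3], [2, 2]]

Let P have columns b1, b2. Then [psi]_C = P^(-1) A P.
Here det P = -1, so P^(-1) is integer; computing A P first and then P^(-1)(A P) gives [[2, -3], [2, 2]].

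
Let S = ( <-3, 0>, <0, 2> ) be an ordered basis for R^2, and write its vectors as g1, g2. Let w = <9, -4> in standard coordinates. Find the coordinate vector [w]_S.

<-3, -2>

[w]_S is the unique c with M c = w, where M has columns g1, g2.
System: -3c_1 + 0c_2 = 9, 0c_1 + 2c_2 = -4; solving gives c_1 = -3, c_2 = -2.
Check: -3g1 - 2g2 = <9, -4>.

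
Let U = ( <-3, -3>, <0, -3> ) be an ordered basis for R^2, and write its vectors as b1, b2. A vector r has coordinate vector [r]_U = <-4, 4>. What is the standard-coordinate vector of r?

By definition r = -4b1 + 4b2.
Summing componentwise gives <12, 0>.

<12, 0>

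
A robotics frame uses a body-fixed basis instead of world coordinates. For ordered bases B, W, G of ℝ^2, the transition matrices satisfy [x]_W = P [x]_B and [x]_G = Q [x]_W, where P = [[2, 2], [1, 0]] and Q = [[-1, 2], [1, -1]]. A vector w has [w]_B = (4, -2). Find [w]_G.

(4, 0)

Apply P to get W-coordinates (4, 4), then Q to get G-coordinates.
The result is [w]_G = (4, 0).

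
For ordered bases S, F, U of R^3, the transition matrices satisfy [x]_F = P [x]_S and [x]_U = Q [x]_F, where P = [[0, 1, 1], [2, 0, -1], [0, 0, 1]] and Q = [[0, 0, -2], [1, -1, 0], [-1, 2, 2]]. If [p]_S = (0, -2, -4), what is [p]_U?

First [p]_F = P [p]_S = (-6, 4, -4).
Then [p]_U = Q [p]_F = (8, -10, 6).

(8, -10, 6)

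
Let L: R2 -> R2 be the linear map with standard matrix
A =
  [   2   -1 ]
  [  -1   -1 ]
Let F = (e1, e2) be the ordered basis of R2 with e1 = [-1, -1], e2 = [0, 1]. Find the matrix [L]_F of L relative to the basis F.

[[1, 1], [3, 0]]

The j-th column of [L]_F is [L(ej)]_F.
L(e1) = A e1 = [-1, 2] = e1 + 3e2, so column 1 is [1, 3].
Repeating for e2 and assembling the columns gives [[1, 1], [3, 0]].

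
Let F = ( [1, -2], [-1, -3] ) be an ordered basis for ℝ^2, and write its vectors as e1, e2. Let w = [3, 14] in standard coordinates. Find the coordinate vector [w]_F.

We seek scalars with c_1 e1 + c_2 e2 = w; equivalently solve M c = w where the columns of M are e1, e2.
System: c_1 - c_2 = 3, -2c_1 - 3c_2 = 14; solving gives c_1 = -1, c_2 = -4.
Check: -e1 - 4e2 = [3, 14].

[-1, -4]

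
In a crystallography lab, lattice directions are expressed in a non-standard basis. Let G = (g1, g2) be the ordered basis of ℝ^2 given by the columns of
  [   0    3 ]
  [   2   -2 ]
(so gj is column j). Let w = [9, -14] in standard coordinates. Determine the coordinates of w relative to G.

Write w = c_1 g1 + c_2 g2 and solve for the c_i.
System: 0c_1 + 3c_2 = 9, 2c_1 - 2c_2 = -14; solving gives c_1 = -4, c_2 = 3.
Check: -4g1 + 3g2 = [9, -14].

[-4, 3]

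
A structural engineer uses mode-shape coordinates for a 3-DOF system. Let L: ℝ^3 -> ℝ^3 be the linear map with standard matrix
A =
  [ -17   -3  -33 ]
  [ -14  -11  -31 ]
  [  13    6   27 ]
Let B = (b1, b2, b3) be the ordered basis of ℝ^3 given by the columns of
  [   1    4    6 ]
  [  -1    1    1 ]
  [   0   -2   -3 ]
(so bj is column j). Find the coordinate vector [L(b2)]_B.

<3, -2, 0>

Compute L(b2) = A b2 = <-5, -5, 4> in standard coordinates.
Then write this in B-coordinates: solve for y in y_1 b1 + ... + y_3 b3 = <-5, -5, 4>.
This gives y = <3, -2, 0>, which is column 2 of [L]_B.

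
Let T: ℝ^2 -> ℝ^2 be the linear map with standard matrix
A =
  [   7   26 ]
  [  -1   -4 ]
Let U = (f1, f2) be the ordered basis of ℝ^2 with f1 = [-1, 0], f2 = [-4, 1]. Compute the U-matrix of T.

Let P have columns f1, f2. Then [T]_U = P^(-1) A P.
Here det P = -1, so P^(-1) is integer; computing A P first and then P^(-1)(A P) gives [[3, 2], [1, 0]].

[[3, 2], [1, 0]]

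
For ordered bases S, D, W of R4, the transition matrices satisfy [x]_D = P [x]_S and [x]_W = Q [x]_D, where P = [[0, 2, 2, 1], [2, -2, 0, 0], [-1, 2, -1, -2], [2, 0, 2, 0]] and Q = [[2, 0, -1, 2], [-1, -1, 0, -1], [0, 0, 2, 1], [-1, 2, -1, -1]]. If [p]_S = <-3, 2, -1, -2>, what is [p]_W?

First [p]_D = P [p]_S = <0, -10, 12, -8>.
Then [p]_W = Q [p]_D = <-28, 18, 16, -24>.

<-28, 18, 16, -24>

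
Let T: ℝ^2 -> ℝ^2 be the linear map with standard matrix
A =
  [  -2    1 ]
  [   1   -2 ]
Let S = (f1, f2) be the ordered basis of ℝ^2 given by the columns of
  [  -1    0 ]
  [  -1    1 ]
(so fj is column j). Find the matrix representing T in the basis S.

[[-1, -1], [0, -3]]

With P the matrix whose columns are f1, f2, [T]_S = P^(-1) A P.
Column by column: T(f1) = A f1 = [1, 1]; its S-coordinates [-1, 0] give column 1.
Continuing for each basis vector yields [T]_S = [[-1, -1], [0, -3]].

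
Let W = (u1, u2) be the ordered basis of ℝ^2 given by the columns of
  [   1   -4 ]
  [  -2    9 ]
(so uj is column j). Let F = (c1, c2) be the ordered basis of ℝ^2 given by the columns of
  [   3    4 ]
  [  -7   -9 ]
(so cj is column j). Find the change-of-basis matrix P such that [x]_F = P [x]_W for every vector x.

Take x = uj: its W-coordinates are the j-th standard unit vector, so P e_j — column j of P — equals [uj]_F.
u1 = -c1 + c2, giving column 1 = (-1, 1); repeating for each j gives P = [[-1, 0], [1, -1]].

[[-1, 0], [1, -1]]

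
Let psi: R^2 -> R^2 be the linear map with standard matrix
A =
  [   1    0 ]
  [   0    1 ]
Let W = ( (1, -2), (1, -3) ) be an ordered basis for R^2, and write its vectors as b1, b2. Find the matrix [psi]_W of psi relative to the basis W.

[[1, 0], [0, 1]]

Let P have columns b1, b2. Then [psi]_W = P^(-1) A P.
Here det P = -1, so P^(-1) is integer; computing A P first and then P^(-1)(A P) gives [[1, 0], [0, 1]].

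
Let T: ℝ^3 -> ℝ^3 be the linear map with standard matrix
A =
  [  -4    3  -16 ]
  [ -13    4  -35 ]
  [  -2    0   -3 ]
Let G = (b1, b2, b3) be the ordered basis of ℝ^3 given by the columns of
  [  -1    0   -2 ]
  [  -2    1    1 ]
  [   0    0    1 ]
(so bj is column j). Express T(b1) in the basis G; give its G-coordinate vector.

Compute T(b1) = A b1 = [-2, 5, 2] in standard coordinates.
Then write this in G-coordinates: solve for y in y_1 b1 + ... + y_3 b3 = [-2, 5, 2].
This gives y = [-2, -1, 2], which is column 1 of [T]_G.

[-2, -1, 2]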